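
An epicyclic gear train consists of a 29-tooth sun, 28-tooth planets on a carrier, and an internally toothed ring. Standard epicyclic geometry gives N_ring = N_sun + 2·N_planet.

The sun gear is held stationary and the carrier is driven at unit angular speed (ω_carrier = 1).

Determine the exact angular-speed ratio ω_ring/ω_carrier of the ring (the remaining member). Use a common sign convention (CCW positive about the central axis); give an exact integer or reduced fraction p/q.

114/85

N_ring = 29 + 2·28 = 85
29(ω_s−ω_c) = −85(ω_r−ω_c),  ω_s=0, ω_c=1
ω_r = 1 − (29/85)(0−1) = 114/85
ω_r/ω_c = 114/85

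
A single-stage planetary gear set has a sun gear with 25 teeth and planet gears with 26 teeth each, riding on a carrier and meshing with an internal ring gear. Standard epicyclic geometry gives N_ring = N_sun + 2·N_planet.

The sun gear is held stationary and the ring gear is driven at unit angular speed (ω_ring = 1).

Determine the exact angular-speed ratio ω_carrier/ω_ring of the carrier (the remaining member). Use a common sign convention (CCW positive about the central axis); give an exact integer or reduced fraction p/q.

N_ring = 25 + 2·26 = 77
25(ω_s−ω_c) = −77(ω_r−ω_c),  ω_s=0, ω_r=1
25(0−ω_c) = −77(1−ω_c)  ⇒  102ω_c = 77  ⇒  ω_c = 77/102
ω_c/ω_r = 77/102

77/102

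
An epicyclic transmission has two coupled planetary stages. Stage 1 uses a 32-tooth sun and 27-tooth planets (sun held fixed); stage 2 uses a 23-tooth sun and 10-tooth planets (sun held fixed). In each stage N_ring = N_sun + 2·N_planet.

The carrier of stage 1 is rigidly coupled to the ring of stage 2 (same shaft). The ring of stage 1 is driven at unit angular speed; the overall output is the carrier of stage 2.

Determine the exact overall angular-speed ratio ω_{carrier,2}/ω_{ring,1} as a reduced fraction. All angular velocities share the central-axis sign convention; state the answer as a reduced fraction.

1849/3894

Stage 1: N_ring = 32 + 2·27 = 86
Stage 1: 32(ω_s−ω_c) = −86(ω_r−ω_c),  ω_s=0, ω_r=1
Stage 1: 32(0−ω_c) = −86(1−ω_c)  ⇒  118ω_c = 86  ⇒  ω_c = 43/59
  ⇒ ω_c¹/ω_r¹ = 43/59
Stage 2: N_ring = 23 + 2·10 = 43
Stage 2: 23(ω_s−ω_c) = −43(ω_r−ω_c),  ω_s=0, ω_r=1
Stage 2: 23(0−ω_c) = −43(1−ω_c)  ⇒  66ω_c = 43  ⇒  ω_c = 43/66
  ⇒ ω_c²/ω_r² = 43/66
Coupling ω_r² = ω_c¹ ⇒ overall = 43/59 × 43/66 = 1849/3894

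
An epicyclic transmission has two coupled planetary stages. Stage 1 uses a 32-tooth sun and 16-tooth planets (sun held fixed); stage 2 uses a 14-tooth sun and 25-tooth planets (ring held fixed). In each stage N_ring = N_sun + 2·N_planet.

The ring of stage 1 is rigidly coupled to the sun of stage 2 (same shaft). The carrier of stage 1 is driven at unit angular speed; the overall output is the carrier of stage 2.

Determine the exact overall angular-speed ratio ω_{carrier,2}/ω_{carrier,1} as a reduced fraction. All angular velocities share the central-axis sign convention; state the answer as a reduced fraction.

Stage 1: N_ring = 32 + 2·16 = 64
Stage 1: 32(ω_s−ω_c) = −64(ω_r−ω_c),  ω_s=0, ω_c=1
Stage 1: ω_r = 1 − (32/64)(0−1) = 3/2
  ⇒ ω_r¹/ω_c¹ = 3/2
Stage 2: N_ring = 14 + 2·25 = 64
Stage 2: 14(ω_s−ω_c) = −64(ω_r−ω_c),  ω_r=0, ω_s=1
Stage 2: 14(1−ω_c) = −64(0−ω_c)  ⇒  78ω_c = 14  ⇒  ω_c = 7/39
  ⇒ ω_c²/ω_s² = 7/39
Coupling ω_s² = ω_r¹ ⇒ overall = 3/2 × 7/39 = 7/26

7/26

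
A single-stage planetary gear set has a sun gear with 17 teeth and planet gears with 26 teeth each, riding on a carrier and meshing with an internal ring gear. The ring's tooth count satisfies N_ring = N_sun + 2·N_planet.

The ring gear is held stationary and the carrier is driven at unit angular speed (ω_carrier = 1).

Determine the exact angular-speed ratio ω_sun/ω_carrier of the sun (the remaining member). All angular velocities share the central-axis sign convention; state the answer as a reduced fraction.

N_ring = 17 + 2·26 = 69
17(ω_s−ω_c) = −69(ω_r−ω_c),  ω_r=0, ω_c=1
ω_s = 1 − (69/17)(0−1) = 86/17
ω_s/ω_c = 86/17

86/17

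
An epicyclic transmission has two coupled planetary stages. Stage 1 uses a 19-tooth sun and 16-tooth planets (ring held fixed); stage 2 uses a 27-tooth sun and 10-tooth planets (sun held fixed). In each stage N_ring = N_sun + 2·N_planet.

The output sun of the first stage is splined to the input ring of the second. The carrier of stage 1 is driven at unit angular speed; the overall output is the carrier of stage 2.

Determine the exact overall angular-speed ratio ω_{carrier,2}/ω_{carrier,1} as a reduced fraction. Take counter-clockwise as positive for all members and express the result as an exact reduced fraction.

1645/703

Stage 1: N_ring = 19 + 2·16 = 51
Stage 1: 19(ω_s−ω_c) = −51(ω_r−ω_c),  ω_r=0, ω_c=1
Stage 1: ω_s = 1 − (51/19)(0−1) = 70/19
  ⇒ ω_s¹/ω_c¹ = 70/19
Stage 2: N_ring = 27 + 2·10 = 47
Stage 2: 27(ω_s−ω_c) = −47(ω_r−ω_c),  ω_s=0, ω_r=1
Stage 2: 27(0−ω_c) = −47(1−ω_c)  ⇒  74ω_c = 47  ⇒  ω_c = 47/74
  ⇒ ω_c²/ω_r² = 47/74
Coupling ω_r² = ω_s¹ ⇒ overall = 70/19 × 47/74 = 1645/703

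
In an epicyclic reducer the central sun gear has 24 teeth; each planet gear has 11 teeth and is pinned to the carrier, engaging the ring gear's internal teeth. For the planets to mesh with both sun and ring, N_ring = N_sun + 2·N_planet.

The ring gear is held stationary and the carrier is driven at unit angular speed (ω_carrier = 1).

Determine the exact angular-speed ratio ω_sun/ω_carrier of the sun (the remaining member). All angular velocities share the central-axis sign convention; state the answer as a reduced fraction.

N_ring = 24 + 2·11 = 46
24(ω_s−ω_c) = −46(ω_r−ω_c),  ω_r=0, ω_c=1
ω_s = 1 − (46/24)(0−1) = 35/12
ω_s/ω_c = 35/12

35/12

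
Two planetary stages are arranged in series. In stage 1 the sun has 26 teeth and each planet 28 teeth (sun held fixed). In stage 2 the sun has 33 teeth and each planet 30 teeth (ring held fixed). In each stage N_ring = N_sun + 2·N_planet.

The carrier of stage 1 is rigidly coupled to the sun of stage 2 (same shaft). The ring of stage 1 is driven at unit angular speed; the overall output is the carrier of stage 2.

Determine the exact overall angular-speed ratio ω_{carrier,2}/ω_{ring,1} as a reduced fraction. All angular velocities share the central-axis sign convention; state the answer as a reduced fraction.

Stage 1: N_ring = 26 + 2·28 = 82
Stage 1: 26(ω_s−ω_c) = −82(ω_r−ω_c),  ω_s=0, ω_r=1
Stage 1: 26(0−ω_c) = −82(1−ω_c)  ⇒  108ω_c = 82  ⇒  ω_c = 41/54
  ⇒ ω_c¹/ω_r¹ = 41/54
Stage 2: N_ring = 33 + 2·30 = 93
Stage 2: 33(ω_s−ω_c) = −93(ω_r−ω_c),  ω_r=0, ω_s=1
Stage 2: 33(1−ω_c) = −93(0−ω_c)  ⇒  126ω_c = 33  ⇒  ω_c = 11/42
  ⇒ ω_c²/ω_s² = 11/42
Coupling ω_s² = ω_c¹ ⇒ overall = 41/54 × 11/42 = 451/2268

451/2268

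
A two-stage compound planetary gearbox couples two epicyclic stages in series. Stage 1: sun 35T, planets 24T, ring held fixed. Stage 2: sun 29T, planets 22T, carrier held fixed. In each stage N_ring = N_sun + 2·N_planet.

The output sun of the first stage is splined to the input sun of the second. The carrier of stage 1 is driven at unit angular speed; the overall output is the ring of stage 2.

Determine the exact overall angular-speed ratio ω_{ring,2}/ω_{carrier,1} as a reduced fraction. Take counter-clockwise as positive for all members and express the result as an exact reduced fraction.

-3422/2555

Stage 1: N_ring = 35 + 2·24 = 83
Stage 1: 35(ω_s−ω_c) = −83(ω_r−ω_c),  ω_r=0, ω_c=1
Stage 1: ω_s = 1 − (83/35)(0−1) = 118/35
  ⇒ ω_s¹/ω_c¹ = 118/35
Stage 2: N_ring = 29 + 2·22 = 73
Stage 2: 29(ω_s−ω_c) = −73(ω_r−ω_c),  ω_c=0, ω_s=1
Stage 2: ω_r = 0 − (29/73)(1−0) = -29/73
  ⇒ ω_r²/ω_s² = -29/73
Coupling ω_s² = ω_s¹ ⇒ overall = 118/35 × -29/73 = -3422/2555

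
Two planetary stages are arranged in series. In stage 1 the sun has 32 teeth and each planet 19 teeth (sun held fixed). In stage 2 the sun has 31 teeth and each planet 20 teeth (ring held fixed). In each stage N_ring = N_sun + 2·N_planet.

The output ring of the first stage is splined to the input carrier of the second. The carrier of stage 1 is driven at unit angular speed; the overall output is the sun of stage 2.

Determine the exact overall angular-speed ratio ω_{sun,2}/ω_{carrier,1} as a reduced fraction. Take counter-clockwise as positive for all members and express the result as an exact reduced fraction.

5202/1085

Stage 1: N_ring = 32 + 2·19 = 70
Stage 1: 32(ω_s−ω_c) = −70(ω_r−ω_c),  ω_s=0, ω_c=1
Stage 1: ω_r = 1 − (32/70)(0−1) = 51/35
  ⇒ ω_r¹/ω_c¹ = 51/35
Stage 2: N_ring = 31 + 2·20 = 71
Stage 2: 31(ω_s−ω_c) = −71(ω_r−ω_c),  ω_r=0, ω_c=1
Stage 2: ω_s = 1 − (71/31)(0−1) = 102/31
  ⇒ ω_s²/ω_c² = 102/31
Coupling ω_c² = ω_r¹ ⇒ overall = 51/35 × 102/31 = 5202/1085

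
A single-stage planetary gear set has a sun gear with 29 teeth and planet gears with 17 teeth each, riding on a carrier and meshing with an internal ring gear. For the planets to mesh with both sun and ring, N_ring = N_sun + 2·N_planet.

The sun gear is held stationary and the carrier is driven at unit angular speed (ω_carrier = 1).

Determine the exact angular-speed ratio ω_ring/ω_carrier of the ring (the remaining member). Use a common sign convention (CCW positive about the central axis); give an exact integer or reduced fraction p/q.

92/63

N_ring = 29 + 2·17 = 63
29(ω_s−ω_c) = −63(ω_r−ω_c),  ω_s=0, ω_c=1
ω_r = 1 − (29/63)(0−1) = 92/63
ω_r/ω_c = 92/63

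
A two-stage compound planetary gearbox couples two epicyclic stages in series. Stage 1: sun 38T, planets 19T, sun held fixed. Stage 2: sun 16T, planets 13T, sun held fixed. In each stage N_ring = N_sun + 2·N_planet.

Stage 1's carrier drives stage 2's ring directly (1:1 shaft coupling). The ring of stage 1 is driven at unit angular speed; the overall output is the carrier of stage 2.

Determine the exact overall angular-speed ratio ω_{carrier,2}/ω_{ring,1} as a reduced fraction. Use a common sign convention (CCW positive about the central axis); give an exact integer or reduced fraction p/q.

14/29

Stage 1: N_ring = 38 + 2·19 = 76
Stage 1: 38(ω_s−ω_c) = −76(ω_r−ω_c),  ω_s=0, ω_r=1
Stage 1: 38(0−ω_c) = −76(1−ω_c)  ⇒  114ω_c = 76  ⇒  ω_c = 2/3
  ⇒ ω_c¹/ω_r¹ = 2/3
Stage 2: N_ring = 16 + 2·13 = 42
Stage 2: 16(ω_s−ω_c) = −42(ω_r−ω_c),  ω_s=0, ω_r=1
Stage 2: 16(0−ω_c) = −42(1−ω_c)  ⇒  58ω_c = 42  ⇒  ω_c = 21/29
  ⇒ ω_c²/ω_r² = 21/29
Coupling ω_r² = ω_c¹ ⇒ overall = 2/3 × 21/29 = 14/29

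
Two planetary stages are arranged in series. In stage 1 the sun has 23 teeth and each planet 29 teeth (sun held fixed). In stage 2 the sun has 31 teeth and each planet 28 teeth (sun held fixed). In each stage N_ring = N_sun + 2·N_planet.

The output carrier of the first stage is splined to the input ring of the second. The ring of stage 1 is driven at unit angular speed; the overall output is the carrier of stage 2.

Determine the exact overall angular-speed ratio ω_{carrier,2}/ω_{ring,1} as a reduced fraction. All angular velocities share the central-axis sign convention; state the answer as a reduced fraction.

7047/12272

Stage 1: N_ring = 23 + 2·29 = 81
Stage 1: 23(ω_s−ω_c) = −81(ω_r−ω_c),  ω_s=0, ω_r=1
Stage 1: 23(0−ω_c) = −81(1−ω_c)  ⇒  104ω_c = 81  ⇒  ω_c = 81/104
  ⇒ ω_c¹/ω_r¹ = 81/104
Stage 2: N_ring = 31 + 2·28 = 87
Stage 2: 31(ω_s−ω_c) = −87(ω_r−ω_c),  ω_s=0, ω_r=1
Stage 2: 31(0−ω_c) = −87(1−ω_c)  ⇒  118ω_c = 87  ⇒  ω_c = 87/118
  ⇒ ω_c²/ω_r² = 87/118
Coupling ω_r² = ω_c¹ ⇒ overall = 81/104 × 87/118 = 7047/12272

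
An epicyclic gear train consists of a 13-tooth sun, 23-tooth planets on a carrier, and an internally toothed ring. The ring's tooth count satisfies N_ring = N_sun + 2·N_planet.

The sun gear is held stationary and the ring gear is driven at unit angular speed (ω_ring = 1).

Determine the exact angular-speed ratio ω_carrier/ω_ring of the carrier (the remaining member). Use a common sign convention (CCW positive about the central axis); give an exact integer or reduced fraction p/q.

59/72

N_ring = 13 + 2·23 = 59
13(ω_s−ω_c) = −59(ω_r−ω_c),  ω_s=0, ω_r=1
13(0−ω_c) = −59(1−ω_c)  ⇒  72ω_c = 59  ⇒  ω_c = 59/72
ω_c/ω_r = 59/72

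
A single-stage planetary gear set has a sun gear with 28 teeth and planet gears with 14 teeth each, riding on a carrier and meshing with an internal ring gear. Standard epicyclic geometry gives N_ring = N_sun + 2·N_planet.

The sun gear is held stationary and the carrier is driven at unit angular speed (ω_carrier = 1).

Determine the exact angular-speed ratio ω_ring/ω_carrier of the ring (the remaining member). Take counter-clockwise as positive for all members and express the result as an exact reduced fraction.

3/2

N_ring = 28 + 2·14 = 56
28(ω_s−ω_c) = −56(ω_r−ω_c),  ω_s=0, ω_c=1
ω_r = 1 − (28/56)(0−1) = 3/2
ω_r/ω_c = 3/2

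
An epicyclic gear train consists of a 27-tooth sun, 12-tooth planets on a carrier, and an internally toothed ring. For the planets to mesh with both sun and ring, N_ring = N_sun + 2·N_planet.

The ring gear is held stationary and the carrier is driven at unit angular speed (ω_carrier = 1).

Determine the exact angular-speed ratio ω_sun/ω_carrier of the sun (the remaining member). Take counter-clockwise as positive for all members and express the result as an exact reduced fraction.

26/9

N_ring = 27 + 2·12 = 51
27(ω_s−ω_c) = −51(ω_r−ω_c),  ω_r=0, ω_c=1
ω_s = 1 − (51/27)(0−1) = 26/9
ω_s/ω_c = 26/9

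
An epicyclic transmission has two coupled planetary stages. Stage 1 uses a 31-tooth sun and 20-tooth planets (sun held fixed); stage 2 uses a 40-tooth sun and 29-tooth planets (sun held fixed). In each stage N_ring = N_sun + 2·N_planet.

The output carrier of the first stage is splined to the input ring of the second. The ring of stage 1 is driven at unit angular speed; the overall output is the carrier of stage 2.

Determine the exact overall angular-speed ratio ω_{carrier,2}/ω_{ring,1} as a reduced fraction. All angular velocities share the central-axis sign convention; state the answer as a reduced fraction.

3479/7038

Stage 1: N_ring = 31 + 2·20 = 71
Stage 1: 31(ω_s−ω_c) = −71(ω_r−ω_c),  ω_s=0, ω_r=1
Stage 1: 31(0−ω_c) = −71(1−ω_c)  ⇒  102ω_c = 71  ⇒  ω_c = 71/102
  ⇒ ω_c¹/ω_r¹ = 71/102
Stage 2: N_ring = 40 + 2·29 = 98
Stage 2: 40(ω_s−ω_c) = −98(ω_r−ω_c),  ω_s=0, ω_r=1
Stage 2: 40(0−ω_c) = −98(1−ω_c)  ⇒  138ω_c = 98  ⇒  ω_c = 49/69
  ⇒ ω_c²/ω_r² = 49/69
Coupling ω_r² = ω_c¹ ⇒ overall = 71/102 × 49/69 = 3479/7038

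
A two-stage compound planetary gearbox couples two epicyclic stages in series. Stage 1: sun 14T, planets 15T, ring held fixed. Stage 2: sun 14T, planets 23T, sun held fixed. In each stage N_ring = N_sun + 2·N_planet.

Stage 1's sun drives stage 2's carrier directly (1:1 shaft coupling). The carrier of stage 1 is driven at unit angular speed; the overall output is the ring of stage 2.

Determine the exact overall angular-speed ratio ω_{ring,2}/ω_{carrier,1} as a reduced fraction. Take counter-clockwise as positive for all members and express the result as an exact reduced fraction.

1073/210

Stage 1: N_ring = 14 + 2·15 = 44
Stage 1: 14(ω_s−ω_c) = −44(ω_r−ω_c),  ω_r=0, ω_c=1
Stage 1: ω_s = 1 − (44/14)(0−1) = 29/7
  ⇒ ω_s¹/ω_c¹ = 29/7
Stage 2: N_ring = 14 + 2·23 = 60
Stage 2: 14(ω_s−ω_c) = −60(ω_r−ω_c),  ω_s=0, ω_c=1
Stage 2: ω_r = 1 − (14/60)(0−1) = 37/30
  ⇒ ω_r²/ω_c² = 37/30
Coupling ω_c² = ω_s¹ ⇒ overall = 29/7 × 37/30 = 1073/210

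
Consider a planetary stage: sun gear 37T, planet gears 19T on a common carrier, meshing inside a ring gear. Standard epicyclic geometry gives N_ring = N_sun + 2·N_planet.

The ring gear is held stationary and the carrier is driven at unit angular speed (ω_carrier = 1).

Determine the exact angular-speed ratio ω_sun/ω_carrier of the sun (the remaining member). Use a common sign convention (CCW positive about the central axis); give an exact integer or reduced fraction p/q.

112/37

N_ring = 37 + 2·19 = 75
37(ω_s−ω_c) = −75(ω_r−ω_c),  ω_r=0, ω_c=1
ω_s = 1 − (75/37)(0−1) = 112/37
ω_s/ω_c = 112/37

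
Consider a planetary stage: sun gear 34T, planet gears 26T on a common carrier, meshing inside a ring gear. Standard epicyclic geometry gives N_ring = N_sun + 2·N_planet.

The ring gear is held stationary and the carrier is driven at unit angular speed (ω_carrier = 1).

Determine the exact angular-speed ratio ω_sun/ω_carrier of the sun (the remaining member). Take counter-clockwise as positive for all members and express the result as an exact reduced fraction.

N_ring = 34 + 2·26 = 86
34(ω_s−ω_c) = −86(ω_r−ω_c),  ω_r=0, ω_c=1
ω_s = 1 − (86/34)(0−1) = 60/17
ω_s/ω_c = 60/17

60/17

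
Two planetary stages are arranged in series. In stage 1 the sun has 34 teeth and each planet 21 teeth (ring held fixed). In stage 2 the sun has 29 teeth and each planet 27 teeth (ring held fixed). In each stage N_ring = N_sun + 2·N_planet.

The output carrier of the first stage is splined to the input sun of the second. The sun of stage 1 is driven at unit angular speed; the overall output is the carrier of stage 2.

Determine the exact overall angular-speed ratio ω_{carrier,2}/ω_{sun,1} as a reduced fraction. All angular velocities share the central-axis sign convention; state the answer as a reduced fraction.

493/6160

Stage 1: N_ring = 34 + 2·21 = 76
Stage 1: 34(ω_s−ω_c) = −76(ω_r−ω_c),  ω_r=0, ω_s=1
Stage 1: 34(1−ω_c) = −76(0−ω_c)  ⇒  110ω_c = 34  ⇒  ω_c = 17/55
  ⇒ ω_c¹/ω_s¹ = 17/55
Stage 2: N_ring = 29 + 2·27 = 83
Stage 2: 29(ω_s−ω_c) = −83(ω_r−ω_c),  ω_r=0, ω_s=1
Stage 2: 29(1−ω_c) = −83(0−ω_c)  ⇒  112ω_c = 29  ⇒  ω_c = 29/112
  ⇒ ω_c²/ω_s² = 29/112
Coupling ω_s² = ω_c¹ ⇒ overall = 17/55 × 29/112 = 493/6160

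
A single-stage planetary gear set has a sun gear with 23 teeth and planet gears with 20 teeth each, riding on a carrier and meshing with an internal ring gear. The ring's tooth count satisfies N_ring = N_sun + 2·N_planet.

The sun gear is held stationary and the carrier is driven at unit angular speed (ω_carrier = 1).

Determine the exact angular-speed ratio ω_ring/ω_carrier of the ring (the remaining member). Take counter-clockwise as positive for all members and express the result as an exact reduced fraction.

86/63

N_ring = 23 + 2·20 = 63
23(ω_s−ω_c) = −63(ω_r−ω_c),  ω_s=0, ω_c=1
ω_r = 1 − (23/63)(0−1) = 86/63
ω_r/ω_c = 86/63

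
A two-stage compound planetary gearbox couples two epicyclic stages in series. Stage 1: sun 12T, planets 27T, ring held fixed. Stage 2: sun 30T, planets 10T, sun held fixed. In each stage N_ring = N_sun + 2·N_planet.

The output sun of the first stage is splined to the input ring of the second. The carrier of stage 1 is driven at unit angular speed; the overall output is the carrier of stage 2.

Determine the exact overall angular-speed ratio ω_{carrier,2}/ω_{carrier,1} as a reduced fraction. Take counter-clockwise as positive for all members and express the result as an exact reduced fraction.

Stage 1: N_ring = 12 + 2·27 = 66
Stage 1: 12(ω_s−ω_c) = −66(ω_r−ω_c),  ω_r=0, ω_c=1
Stage 1: ω_s = 1 − (66/12)(0−1) = 13/2
  ⇒ ω_s¹/ω_c¹ = 13/2
Stage 2: N_ring = 30 + 2·10 = 50
Stage 2: 30(ω_s−ω_c) = −50(ω_r−ω_c),  ω_s=0, ω_r=1
Stage 2: 30(0−ω_c) = −50(1−ω_c)  ⇒  80ω_c = 50  ⇒  ω_c = 5/8
  ⇒ ω_c²/ω_r² = 5/8
Coupling ω_r² = ω_s¹ ⇒ overall = 13/2 × 5/8 = 65/16

65/16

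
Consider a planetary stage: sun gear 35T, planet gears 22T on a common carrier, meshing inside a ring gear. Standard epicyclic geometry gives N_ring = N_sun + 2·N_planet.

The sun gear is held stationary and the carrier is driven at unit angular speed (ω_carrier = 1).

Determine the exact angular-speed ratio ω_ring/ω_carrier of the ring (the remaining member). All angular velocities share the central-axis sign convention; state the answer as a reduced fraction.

114/79

N_ring = 35 + 2·22 = 79
35(ω_s−ω_c) = −79(ω_r−ω_c),  ω_s=0, ω_c=1
ω_r = 1 − (35/79)(0−1) = 114/79
ω_r/ω_c = 114/79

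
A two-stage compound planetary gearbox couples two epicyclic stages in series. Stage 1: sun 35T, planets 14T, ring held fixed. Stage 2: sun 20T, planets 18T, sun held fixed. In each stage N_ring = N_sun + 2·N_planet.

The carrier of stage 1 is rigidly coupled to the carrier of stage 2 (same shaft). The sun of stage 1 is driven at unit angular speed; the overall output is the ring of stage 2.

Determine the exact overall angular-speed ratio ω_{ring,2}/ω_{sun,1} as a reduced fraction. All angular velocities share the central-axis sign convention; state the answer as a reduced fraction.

Stage 1: N_ring = 35 + 2·14 = 63
Stage 1: 35(ω_s−ω_c) = −63(ω_r−ω_c),  ω_r=0, ω_s=1
Stage 1: 35(1−ω_c) = −63(0−ω_c)  ⇒  98ω_c = 35  ⇒  ω_c = 5/14
  ⇒ ω_c¹/ω_s¹ = 5/14
Stage 2: N_ring = 20 + 2·18 = 56
Stage 2: 20(ω_s−ω_c) = −56(ω_r−ω_c),  ω_s=0, ω_c=1
Stage 2: ω_r = 1 − (20/56)(0−1) = 19/14
  ⇒ ω_r²/ω_c² = 19/14
Coupling ω_c² = ω_c¹ ⇒ overall = 5/14 × 19/14 = 95/196

95/196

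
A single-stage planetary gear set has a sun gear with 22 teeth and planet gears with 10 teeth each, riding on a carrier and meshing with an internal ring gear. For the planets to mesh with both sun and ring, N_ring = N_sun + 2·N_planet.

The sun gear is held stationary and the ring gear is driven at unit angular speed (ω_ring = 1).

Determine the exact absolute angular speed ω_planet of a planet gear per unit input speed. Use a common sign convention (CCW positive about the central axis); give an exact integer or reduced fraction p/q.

N_ring = 22 + 2·10 = 42
22(ω_s−ω_c) = −42(ω_r−ω_c),  ω_s=0, ω_r=1
22(0−ω_c) = −42(1−ω_c)  ⇒  64ω_c = 42  ⇒  ω_c = 21/32
sun–planet: 22·(0−21/32) = −10·(ω_p−ω_c)  ⇒  ω_p−ω_c = −(22/10)·(-21/32) = 231/160
ω_p = 21/32 + 231/160 = 21/10

21/10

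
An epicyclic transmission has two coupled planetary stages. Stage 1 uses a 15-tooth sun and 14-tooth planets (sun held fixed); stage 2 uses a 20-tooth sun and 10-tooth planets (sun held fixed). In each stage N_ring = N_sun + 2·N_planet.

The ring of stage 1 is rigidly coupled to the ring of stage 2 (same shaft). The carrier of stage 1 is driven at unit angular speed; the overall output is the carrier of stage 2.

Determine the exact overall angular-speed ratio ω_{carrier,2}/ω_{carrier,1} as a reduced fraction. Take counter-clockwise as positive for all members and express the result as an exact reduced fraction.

Stage 1: N_ring = 15 + 2·14 = 43
Stage 1: 15(ω_s−ω_c) = −43(ω_r−ω_c),  ω_s=0, ω_c=1
Stage 1: ω_r = 1 − (15/43)(0−1) = 58/43
  ⇒ ω_r¹/ω_c¹ = 58/43
Stage 2: N_ring = 20 + 2·10 = 40
Stage 2: 20(ω_s−ω_c) = −40(ω_r−ω_c),  ω_s=0, ω_r=1
Stage 2: 20(0−ω_c) = −40(1−ω_c)  ⇒  60ω_c = 40  ⇒  ω_c = 2/3
  ⇒ ω_c²/ω_r² = 2/3
Coupling ω_r² = ω_r¹ ⇒ overall = 58/43 × 2/3 = 116/129

116/129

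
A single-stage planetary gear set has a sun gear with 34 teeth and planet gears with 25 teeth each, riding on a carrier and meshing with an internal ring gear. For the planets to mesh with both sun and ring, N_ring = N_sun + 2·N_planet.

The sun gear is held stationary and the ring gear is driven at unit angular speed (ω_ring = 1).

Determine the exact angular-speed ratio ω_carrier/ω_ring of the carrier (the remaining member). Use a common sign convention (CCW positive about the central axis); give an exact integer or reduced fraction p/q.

N_ring = 34 + 2·25 = 84
34(ω_s−ω_c) = −84(ω_r−ω_c),  ω_s=0, ω_r=1
34(0−ω_c) = −84(1−ω_c)  ⇒  118ω_c = 84  ⇒  ω_c = 42/59
ω_c/ω_r = 42/59

42/59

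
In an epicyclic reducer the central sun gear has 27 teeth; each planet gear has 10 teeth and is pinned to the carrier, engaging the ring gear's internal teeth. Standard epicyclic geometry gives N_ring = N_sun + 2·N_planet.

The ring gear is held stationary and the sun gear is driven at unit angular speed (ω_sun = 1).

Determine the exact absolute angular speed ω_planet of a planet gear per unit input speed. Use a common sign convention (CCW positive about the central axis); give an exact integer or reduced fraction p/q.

-27/20

N_ring = 27 + 2·10 = 47
27(ω_s−ω_c) = −47(ω_r−ω_c),  ω_r=0, ω_s=1
27(1−ω_c) = −47(0−ω_c)  ⇒  74ω_c = 27  ⇒  ω_c = 27/74
sun–planet: 27·(1−27/74) = −10·(ω_p−ω_c)  ⇒  ω_p−ω_c = −(27/10)·(47/74) = -1269/740
ω_p = 27/74 − 1269/740 = -27/20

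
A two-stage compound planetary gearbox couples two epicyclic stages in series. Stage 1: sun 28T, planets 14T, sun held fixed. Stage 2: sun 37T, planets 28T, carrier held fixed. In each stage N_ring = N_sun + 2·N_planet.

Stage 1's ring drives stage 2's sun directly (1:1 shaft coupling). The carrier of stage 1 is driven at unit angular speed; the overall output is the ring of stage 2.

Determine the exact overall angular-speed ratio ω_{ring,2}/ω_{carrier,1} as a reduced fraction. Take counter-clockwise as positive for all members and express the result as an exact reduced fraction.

Stage 1: N_ring = 28 + 2·14 = 56
Stage 1: 28(ω_s−ω_c) = −56(ω_r−ω_c),  ω_s=0, ω_c=1
Stage 1: ω_r = 1 − (28/56)(0−1) = 3/2
  ⇒ ω_r¹/ω_c¹ = 3/2
Stage 2: N_ring = 37 + 2·28 = 93
Stage 2: 37(ω_s−ω_c) = −93(ω_r−ω_c),  ω_c=0, ω_s=1
Stage 2: ω_r = 0 − (37/93)(1−0) = -37/93
  ⇒ ω_r²/ω_s² = -37/93
Coupling ω_s² = ω_r¹ ⇒ overall = 3/2 × -37/93 = -37/62

-37/62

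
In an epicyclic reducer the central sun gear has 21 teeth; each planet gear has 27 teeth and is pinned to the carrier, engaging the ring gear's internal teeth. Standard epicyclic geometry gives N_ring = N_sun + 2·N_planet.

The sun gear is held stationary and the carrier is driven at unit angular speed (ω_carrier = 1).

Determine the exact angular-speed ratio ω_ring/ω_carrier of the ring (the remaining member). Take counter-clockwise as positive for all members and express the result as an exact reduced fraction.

32/25

N_ring = 21 + 2·27 = 75
21(ω_s−ω_c) = −75(ω_r−ω_c),  ω_s=0, ω_c=1
ω_r = 1 − (21/75)(0−1) = 32/25
ω_r/ω_c = 32/25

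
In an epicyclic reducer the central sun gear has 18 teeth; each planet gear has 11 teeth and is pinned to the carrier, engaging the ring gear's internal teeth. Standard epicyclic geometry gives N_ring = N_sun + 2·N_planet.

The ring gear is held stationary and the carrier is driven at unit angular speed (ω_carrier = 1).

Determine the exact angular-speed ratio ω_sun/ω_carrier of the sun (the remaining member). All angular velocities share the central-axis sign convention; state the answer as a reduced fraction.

N_ring = 18 + 2·11 = 40
18(ω_s−ω_c) = −40(ω_r−ω_c),  ω_r=0, ω_c=1
ω_s = 1 − (40/18)(0−1) = 29/9
ω_s/ω_c = 29/9

29/9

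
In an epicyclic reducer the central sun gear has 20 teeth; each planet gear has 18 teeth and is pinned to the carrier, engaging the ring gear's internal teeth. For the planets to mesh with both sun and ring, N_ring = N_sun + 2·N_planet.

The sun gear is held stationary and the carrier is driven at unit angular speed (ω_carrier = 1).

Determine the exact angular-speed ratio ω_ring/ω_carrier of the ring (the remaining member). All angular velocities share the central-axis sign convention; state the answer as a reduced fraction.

19/14

N_ring = 20 + 2·18 = 56
20(ω_s−ω_c) = −56(ω_r−ω_c),  ω_s=0, ω_c=1
ω_r = 1 − (20/56)(0−1) = 19/14
ω_r/ω_c = 19/14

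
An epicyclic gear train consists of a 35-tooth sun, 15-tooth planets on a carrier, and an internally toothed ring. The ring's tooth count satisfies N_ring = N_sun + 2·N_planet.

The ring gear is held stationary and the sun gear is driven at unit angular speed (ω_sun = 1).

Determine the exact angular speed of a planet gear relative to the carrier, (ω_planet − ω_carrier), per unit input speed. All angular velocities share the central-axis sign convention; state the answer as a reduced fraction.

-91/60

N_ring = 35 + 2·15 = 65
35(ω_s−ω_c) = −65(ω_r−ω_c),  ω_r=0, ω_s=1
35(1−ω_c) = −65(0−ω_c)  ⇒  100ω_c = 35  ⇒  ω_c = 7/20
sun–planet: 35·(1−7/20) = −15·(ω_p−ω_c)  ⇒  ω_p−ω_c = −(35/15)·(13/20) = -91/60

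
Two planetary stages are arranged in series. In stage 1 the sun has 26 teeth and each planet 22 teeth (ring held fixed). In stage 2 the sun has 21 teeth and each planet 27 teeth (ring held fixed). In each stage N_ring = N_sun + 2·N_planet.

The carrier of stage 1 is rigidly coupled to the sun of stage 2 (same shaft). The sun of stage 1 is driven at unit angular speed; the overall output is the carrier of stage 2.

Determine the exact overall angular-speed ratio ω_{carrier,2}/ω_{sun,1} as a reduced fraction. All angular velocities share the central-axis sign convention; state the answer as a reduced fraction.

Stage 1: N_ring = 26 + 2·22 = 70
Stage 1: 26(ω_s−ω_c) = −70(ω_r−ω_c),  ω_r=0, ω_s=1
Stage 1: 26(1−ω_c) = −70(0−ω_c)  ⇒  96ω_c = 26  ⇒  ω_c = 13/48
  ⇒ ω_c¹/ω_s¹ = 13/48
Stage 2: N_ring = 21 + 2·27 = 75
Stage 2: 21(ω_s−ω_c) = −75(ω_r−ω_c),  ω_r=0, ω_s=1
Stage 2: 21(1−ω_c) = −75(0−ω_c)  ⇒  96ω_c = 21  ⇒  ω_c = 7/32
  ⇒ ω_c²/ω_s² = 7/32
Coupling ω_s² = ω_c¹ ⇒ overall = 13/48 × 7/32 = 91/1536

91/1536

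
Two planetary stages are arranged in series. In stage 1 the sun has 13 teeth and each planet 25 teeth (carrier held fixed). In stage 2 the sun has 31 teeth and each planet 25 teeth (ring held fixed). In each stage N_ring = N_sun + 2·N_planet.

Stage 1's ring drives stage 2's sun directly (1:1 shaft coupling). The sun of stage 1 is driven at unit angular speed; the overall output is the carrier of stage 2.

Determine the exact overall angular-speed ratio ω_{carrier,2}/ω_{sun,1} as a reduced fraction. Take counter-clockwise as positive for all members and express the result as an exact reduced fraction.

-403/7056

Stage 1: N_ring = 13 + 2·25 = 63
Stage 1: 13(ω_s−ω_c) = −63(ω_r−ω_c),  ω_c=0, ω_s=1
Stage 1: ω_r = 0 − (13/63)(1−0) = -13/63
  ⇒ ω_r¹/ω_s¹ = -13/63
Stage 2: N_ring = 31 + 2·25 = 81
Stage 2: 31(ω_s−ω_c) = −81(ω_r−ω_c),  ω_r=0, ω_s=1
Stage 2: 31(1−ω_c) = −81(0−ω_c)  ⇒  112ω_c = 31  ⇒  ω_c = 31/112
  ⇒ ω_c²/ω_s² = 31/112
Coupling ω_s² = ω_r¹ ⇒ overall = -13/63 × 31/112 = -403/7056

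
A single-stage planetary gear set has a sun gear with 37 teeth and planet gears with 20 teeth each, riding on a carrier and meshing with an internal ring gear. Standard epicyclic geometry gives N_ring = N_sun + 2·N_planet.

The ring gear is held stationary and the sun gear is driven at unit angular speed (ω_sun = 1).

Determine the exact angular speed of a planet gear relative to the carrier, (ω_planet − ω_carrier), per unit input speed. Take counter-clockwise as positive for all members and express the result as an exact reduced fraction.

-2849/2280

N_ring = 37 + 2·20 = 77
37(ω_s−ω_c) = −77(ω_r−ω_c),  ω_r=0, ω_s=1
37(1−ω_c) = −77(0−ω_c)  ⇒  114ω_c = 37  ⇒  ω_c = 37/114
sun–planet: 37·(1−37/114) = −20·(ω_p−ω_c)  ⇒  ω_p−ω_c = −(37/20)·(77/114) = -2849/2280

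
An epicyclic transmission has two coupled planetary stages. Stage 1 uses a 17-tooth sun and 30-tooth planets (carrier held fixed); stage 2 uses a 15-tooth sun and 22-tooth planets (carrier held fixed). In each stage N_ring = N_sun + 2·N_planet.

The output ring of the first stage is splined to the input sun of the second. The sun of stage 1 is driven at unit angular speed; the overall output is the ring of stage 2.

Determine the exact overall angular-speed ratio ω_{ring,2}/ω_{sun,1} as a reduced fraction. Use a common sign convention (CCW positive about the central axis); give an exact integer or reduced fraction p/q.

Stage 1: N_ring = 17 + 2·30 = 77
Stage 1: 17(ω_s−ω_c) = −77(ω_r−ω_c),  ω_c=0, ω_s=1
Stage 1: ω_r = 0 − (17/77)(1−0) = -17/77
  ⇒ ω_r¹/ω_s¹ = -17/77
Stage 2: N_ring = 15 + 2·22 = 59
Stage 2: 15(ω_s−ω_c) = −59(ω_r−ω_c),  ω_c=0, ω_s=1
Stage 2: ω_r = 0 − (15/59)(1−0) = -15/59
  ⇒ ω_r²/ω_s² = -15/59
Coupling ω_s² = ω_r¹ ⇒ overall = -17/77 × -15/59 = 255/4543

255/4543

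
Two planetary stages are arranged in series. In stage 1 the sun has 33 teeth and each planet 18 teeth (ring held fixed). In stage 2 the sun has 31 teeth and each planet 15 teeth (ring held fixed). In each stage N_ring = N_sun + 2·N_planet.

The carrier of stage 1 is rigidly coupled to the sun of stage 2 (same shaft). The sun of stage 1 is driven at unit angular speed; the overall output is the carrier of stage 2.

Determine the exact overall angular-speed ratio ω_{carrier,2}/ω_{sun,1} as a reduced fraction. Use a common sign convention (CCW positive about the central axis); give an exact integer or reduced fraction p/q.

Stage 1: N_ring = 33 + 2·18 = 69
Stage 1: 33(ω_s−ω_c) = −69(ω_r−ω_c),  ω_r=0, ω_s=1
Stage 1: 33(1−ω_c) = −69(0−ω_c)  ⇒  102ω_c = 33  ⇒  ω_c = 11/34
  ⇒ ω_c¹/ω_s¹ = 11/34
Stage 2: N_ring = 31 + 2·15 = 61
Stage 2: 31(ω_s−ω_c) = −61(ω_r−ω_c),  ω_r=0, ω_s=1
Stage 2: 31(1−ω_c) = −61(0−ω_c)  ⇒  92ω_c = 31  ⇒  ω_c = 31/92
  ⇒ ω_c²/ω_s² = 31/92
Coupling ω_s² = ω_c¹ ⇒ overall = 11/34 × 31/92 = 341/3128

341/3128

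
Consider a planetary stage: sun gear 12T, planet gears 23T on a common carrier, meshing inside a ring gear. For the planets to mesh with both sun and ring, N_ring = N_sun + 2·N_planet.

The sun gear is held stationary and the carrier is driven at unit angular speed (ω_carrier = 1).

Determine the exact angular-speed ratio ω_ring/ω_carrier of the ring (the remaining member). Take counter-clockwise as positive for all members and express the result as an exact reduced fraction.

N_ring = 12 + 2·23 = 58
12(ω_s−ω_c) = −58(ω_r−ω_c),  ω_s=0, ω_c=1
ω_r = 1 − (12/58)(0−1) = 35/29
ω_r/ω_c = 35/29

35/29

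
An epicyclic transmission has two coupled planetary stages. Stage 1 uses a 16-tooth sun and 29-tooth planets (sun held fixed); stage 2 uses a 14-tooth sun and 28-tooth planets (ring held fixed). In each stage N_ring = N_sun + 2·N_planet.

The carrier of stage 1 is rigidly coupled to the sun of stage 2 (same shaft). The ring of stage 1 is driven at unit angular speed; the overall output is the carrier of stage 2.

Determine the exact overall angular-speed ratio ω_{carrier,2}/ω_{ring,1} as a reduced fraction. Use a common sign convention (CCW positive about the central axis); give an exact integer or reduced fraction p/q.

37/270

Stage 1: N_ring = 16 + 2·29 = 74
Stage 1: 16(ω_s−ω_c) = −74(ω_r−ω_c),  ω_s=0, ω_r=1
Stage 1: 16(0−ω_c) = −74(1−ω_c)  ⇒  90ω_c = 74  ⇒  ω_c = 37/45
  ⇒ ω_c¹/ω_r¹ = 37/45
Stage 2: N_ring = 14 + 2·28 = 70
Stage 2: 14(ω_s−ω_c) = −70(ω_r−ω_c),  ω_r=0, ω_s=1
Stage 2: 14(1−ω_c) = −70(0−ω_c)  ⇒  84ω_c = 14  ⇒  ω_c = 1/6
  ⇒ ω_c²/ω_s² = 1/6
Coupling ω_s² = ω_c¹ ⇒ overall = 37/45 × 1/6 = 37/270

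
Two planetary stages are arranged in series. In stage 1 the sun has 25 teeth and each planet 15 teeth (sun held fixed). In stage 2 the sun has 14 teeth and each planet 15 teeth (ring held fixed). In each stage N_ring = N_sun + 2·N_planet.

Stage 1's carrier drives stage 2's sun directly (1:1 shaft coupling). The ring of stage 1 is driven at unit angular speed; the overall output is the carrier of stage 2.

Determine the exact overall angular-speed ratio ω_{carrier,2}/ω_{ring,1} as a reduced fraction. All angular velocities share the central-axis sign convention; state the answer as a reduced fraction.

77/464

Stage 1: N_ring = 25 + 2·15 = 55
Stage 1: 25(ω_s−ω_c) = −55(ω_r−ω_c),  ω_s=0, ω_r=1
Stage 1: 25(0−ω_c) = −55(1−ω_c)  ⇒  80ω_c = 55  ⇒  ω_c = 11/16
  ⇒ ω_c¹/ω_r¹ = 11/16
Stage 2: N_ring = 14 + 2·15 = 44
Stage 2: 14(ω_s−ω_c) = −44(ω_r−ω_c),  ω_r=0, ω_s=1
Stage 2: 14(1−ω_c) = −44(0−ω_c)  ⇒  58ω_c = 14  ⇒  ω_c = 7/29
  ⇒ ω_c²/ω_s² = 7/29
Coupling ω_s² = ω_c¹ ⇒ overall = 11/16 × 7/29 = 77/464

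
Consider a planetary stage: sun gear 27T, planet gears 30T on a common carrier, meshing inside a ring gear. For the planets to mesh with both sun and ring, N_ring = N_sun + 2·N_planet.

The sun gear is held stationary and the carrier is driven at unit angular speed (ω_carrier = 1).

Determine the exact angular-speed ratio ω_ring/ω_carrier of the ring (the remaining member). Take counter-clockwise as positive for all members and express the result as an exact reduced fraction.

38/29

N_ring = 27 + 2·30 = 87
27(ω_s−ω_c) = −87(ω_r−ω_c),  ω_s=0, ω_c=1
ω_r = 1 − (27/87)(0−1) = 38/29
ω_r/ω_c = 38/29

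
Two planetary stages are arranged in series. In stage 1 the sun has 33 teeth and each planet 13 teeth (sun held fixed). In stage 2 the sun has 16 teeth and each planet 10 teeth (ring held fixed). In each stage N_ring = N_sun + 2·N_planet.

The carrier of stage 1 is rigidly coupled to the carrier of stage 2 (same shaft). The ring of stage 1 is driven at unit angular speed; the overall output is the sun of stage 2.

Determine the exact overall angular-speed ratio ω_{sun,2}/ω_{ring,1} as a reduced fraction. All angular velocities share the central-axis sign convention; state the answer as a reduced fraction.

Stage 1: N_ring = 33 + 2·13 = 59
Stage 1: 33(ω_s−ω_c) = −59(ω_r−ω_c),  ω_s=0, ω_r=1
Stage 1: 33(0−ω_c) = −59(1−ω_c)  ⇒  92ω_c = 59  ⇒  ω_c = 59/92
  ⇒ ω_c¹/ω_r¹ = 59/92
Stage 2: N_ring = 16 + 2·10 = 36
Stage 2: 16(ω_s−ω_c) = −36(ω_r−ω_c),  ω_r=0, ω_c=1
Stage 2: ω_s = 1 − (36/16)(0−1) = 13/4
  ⇒ ω_s²/ω_c² = 13/4
Coupling ω_c² = ω_c¹ ⇒ overall = 59/92 × 13/4 = 767/368

767/368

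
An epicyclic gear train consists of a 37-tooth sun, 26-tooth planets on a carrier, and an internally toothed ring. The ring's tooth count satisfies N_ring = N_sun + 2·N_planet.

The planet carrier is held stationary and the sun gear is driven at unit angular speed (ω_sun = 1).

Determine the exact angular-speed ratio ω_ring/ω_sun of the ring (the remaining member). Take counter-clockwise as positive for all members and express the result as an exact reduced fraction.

-37/89

N_ring = 37 + 2·26 = 89
37(ω_s−ω_c) = −89(ω_r−ω_c),  ω_c=0, ω_s=1
ω_r = 0 − (37/89)(1−0) = -37/89
ω_r/ω_s = -37/89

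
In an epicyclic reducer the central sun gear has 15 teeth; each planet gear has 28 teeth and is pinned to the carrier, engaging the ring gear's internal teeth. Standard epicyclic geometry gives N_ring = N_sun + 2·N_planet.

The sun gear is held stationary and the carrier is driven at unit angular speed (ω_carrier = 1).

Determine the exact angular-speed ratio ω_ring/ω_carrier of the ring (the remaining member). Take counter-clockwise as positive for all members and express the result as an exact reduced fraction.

N_ring = 15 + 2·28 = 71
15(ω_s−ω_c) = −71(ω_r−ω_c),  ω_s=0, ω_c=1
ω_r = 1 − (15/71)(0−1) = 86/71
ω_r/ω_c = 86/71

86/71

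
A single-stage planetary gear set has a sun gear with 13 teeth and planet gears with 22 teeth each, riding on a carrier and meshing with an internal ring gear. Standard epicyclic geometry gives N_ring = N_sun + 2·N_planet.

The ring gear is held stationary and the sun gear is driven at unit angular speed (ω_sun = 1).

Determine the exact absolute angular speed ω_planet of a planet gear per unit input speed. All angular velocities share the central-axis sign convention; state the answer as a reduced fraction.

N_ring = 13 + 2·22 = 57
13(ω_s−ω_c) = −57(ω_r−ω_c),  ω_r=0, ω_s=1
13(1−ω_c) = −57(0−ω_c)  ⇒  70ω_c = 13  ⇒  ω_c = 13/70
sun–planet: 13·(1−13/70) = −22·(ω_p−ω_c)  ⇒  ω_p−ω_c = −(13/22)·(57/70) = -741/1540
ω_p = 13/70 − 741/1540 = -13/44

-13/44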